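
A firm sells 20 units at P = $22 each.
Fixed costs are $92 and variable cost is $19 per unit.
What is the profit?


Total Revenue = P * Q = 22 * 20 = $440
Total Cost = FC + VC*Q = 92 + 19*20 = $472
Profit = TR - TC = 440 - 472 = $-32

$-32


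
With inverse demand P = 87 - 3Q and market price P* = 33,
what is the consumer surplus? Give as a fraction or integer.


Maximum willingness to pay (at Q=0): P_max = 87
Quantity demanded at P* = 33:
Q* = (87 - 33)/3 = 18
CS = (1/2) * Q* * (P_max - P*)
CS = (1/2) * 18 * (87 - 33)
CS = (1/2) * 18 * 54 = 486

486


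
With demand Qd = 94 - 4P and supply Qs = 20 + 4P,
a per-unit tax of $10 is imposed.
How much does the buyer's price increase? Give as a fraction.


With a per-unit tax, the buyer's price increase depends on relative slopes.
Supply slope: d = 4, Demand slope: b = 4
Buyer's price increase = d * tax / (b + d)
= 4 * 10 / (4 + 4)
= 40 / 8 = 5

5


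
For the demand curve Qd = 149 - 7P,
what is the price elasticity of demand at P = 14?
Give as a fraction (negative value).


dQ/dP = -7
At P = 14: Q = 149 - 7*14 = 51
E = (dQ/dP)(P/Q) = (-7)(14/51) = -98/51

-98/51


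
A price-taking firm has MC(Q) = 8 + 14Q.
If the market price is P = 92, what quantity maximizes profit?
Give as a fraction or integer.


In perfect competition, profit is maximized where P = MC.
92 = 8 + 14Q
84 = 14Q
Q* = 84/14 = 6

6


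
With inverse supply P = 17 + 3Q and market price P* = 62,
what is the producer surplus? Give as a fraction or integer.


Minimum supply price (at Q=0): P_min = 17
Quantity supplied at P* = 62:
Q* = (62 - 17)/3 = 15
PS = (1/2) * Q* * (P* - P_min)
PS = (1/2) * 15 * (62 - 17)
PS = (1/2) * 15 * 45 = 675/2

675/2


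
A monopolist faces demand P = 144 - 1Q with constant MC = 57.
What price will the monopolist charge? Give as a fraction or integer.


MR = 144 - 2Q
Set MR = MC: 144 - 2Q = 57
Q* = 87/2
Substitute into demand:
P* = 144 - 1*87/2 = 201/2

201/2


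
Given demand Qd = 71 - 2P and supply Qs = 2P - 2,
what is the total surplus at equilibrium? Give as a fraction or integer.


Find equilibrium: 71 - 2P = 2P - 2
71 + 2 = 4P
P* = 73/4 = 73/4
Q* = 2*73/4 - 2 = 69/2
Inverse demand: P = 71/2 - Q/2, so P_max = 71/2
Inverse supply: P = 1 + Q/2, so P_min = 1
CS = (1/2) * 69/2 * (71/2 - 73/4) = 4761/16
PS = (1/2) * 69/2 * (73/4 - 1) = 4761/16
TS = CS + PS = 4761/16 + 4761/16 = 4761/8

4761/8


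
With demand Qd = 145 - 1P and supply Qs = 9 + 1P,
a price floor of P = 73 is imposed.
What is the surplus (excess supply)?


At P = 73:
Qd = 145 - 1*73 = 72
Qs = 9 + 1*73 = 82
Surplus = Qs - Qd = 82 - 72 = 10

10


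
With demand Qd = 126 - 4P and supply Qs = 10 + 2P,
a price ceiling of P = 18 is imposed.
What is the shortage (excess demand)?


At P = 18:
Qd = 126 - 4*18 = 54
Qs = 10 + 2*18 = 46
Shortage = Qd - Qs = 54 - 46 = 8

8


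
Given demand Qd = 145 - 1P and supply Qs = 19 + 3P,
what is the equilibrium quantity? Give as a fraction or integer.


First find equilibrium price:
145 - 1P = 19 + 3P
P* = 126/4 = 63/2
Then substitute into demand:
Q* = 145 - 1 * 63/2 = 227/2

227/2


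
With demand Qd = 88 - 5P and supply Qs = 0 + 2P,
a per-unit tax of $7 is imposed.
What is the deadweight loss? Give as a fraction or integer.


Pre-tax equilibrium quantity: Q* = 176/7
Post-tax equilibrium quantity: Q_tax = 106/7
Reduction in quantity: Q* - Q_tax = 10
DWL = (1/2) * tax * (Q* - Q_tax)
DWL = (1/2) * 7 * 10 = 35

35


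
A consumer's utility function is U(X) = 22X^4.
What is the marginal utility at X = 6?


MU = dU/dX = 22*4*X^(4-1)
MU = 88*X^3
At X = 6:
MU = 88 * 6^3
MU = 88 * 216 = 19008

19008


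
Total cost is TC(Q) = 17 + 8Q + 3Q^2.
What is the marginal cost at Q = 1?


MC = dTC/dQ = 8 + 2*3*Q
At Q = 1:
MC = 8 + 6*1
MC = 8 + 6 = 14

14


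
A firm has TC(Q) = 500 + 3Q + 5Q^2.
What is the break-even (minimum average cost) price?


AC(Q) = 500/Q + 3 + 5Q
To minimize: dAC/dQ = -500/Q^2 + 5 = 0
Q^2 = 500/5 = 100
Q* = 10
Min AC = 500/10 + 3 + 5*10
Min AC = 50 + 3 + 50 = 103

103


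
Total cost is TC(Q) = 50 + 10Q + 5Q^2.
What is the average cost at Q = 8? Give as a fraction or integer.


TC(8) = 50 + 10*8 + 5*8^2
TC(8) = 50 + 80 + 320 = 450
AC = TC/Q = 450/8 = 225/4

225/4


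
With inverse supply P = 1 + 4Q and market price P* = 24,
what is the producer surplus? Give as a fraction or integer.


Minimum supply price (at Q=0): P_min = 1
Quantity supplied at P* = 24:
Q* = (24 - 1)/4 = 23/4
PS = (1/2) * Q* * (P* - P_min)
PS = (1/2) * 23/4 * (24 - 1)
PS = (1/2) * 23/4 * 23 = 529/8

529/8


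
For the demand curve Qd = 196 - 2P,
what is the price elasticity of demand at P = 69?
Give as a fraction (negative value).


dQ/dP = -2
At P = 69: Q = 196 - 2*69 = 58
E = (dQ/dP)(P/Q) = (-2)(69/58) = -69/29

-69/29


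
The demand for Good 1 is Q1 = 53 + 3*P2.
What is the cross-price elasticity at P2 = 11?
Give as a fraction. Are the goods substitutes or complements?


dQ1/dP2 = 3
At P2 = 11: Q1 = 53 + 3*11 = 86
Exy = (dQ1/dP2)(P2/Q1) = 3 * 11 / 86 = 33/86
Since Exy > 0, the goods are substitutes.

33/86 (substitutes)


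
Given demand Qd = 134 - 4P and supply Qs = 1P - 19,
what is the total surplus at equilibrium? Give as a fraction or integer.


Find equilibrium: 134 - 4P = 1P - 19
134 + 19 = 5P
P* = 153/5 = 153/5
Q* = 1*153/5 - 19 = 58/5
Inverse demand: P = 67/2 - Q/4, so P_max = 67/2
Inverse supply: P = 19 + Q/1, so P_min = 19
CS = (1/2) * 58/5 * (67/2 - 153/5) = 841/50
PS = (1/2) * 58/5 * (153/5 - 19) = 1682/25
TS = CS + PS = 841/50 + 1682/25 = 841/10

841/10


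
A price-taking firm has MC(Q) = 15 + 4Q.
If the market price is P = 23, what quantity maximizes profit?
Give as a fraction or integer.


In perfect competition, profit is maximized where P = MC.
23 = 15 + 4Q
8 = 4Q
Q* = 8/4 = 2

2


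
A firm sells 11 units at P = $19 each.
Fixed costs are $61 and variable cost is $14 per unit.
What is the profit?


Total Revenue = P * Q = 19 * 11 = $209
Total Cost = FC + VC*Q = 61 + 14*11 = $215
Profit = TR - TC = 209 - 215 = $-6

$-6


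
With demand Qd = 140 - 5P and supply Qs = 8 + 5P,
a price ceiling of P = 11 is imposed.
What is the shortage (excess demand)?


At P = 11:
Qd = 140 - 5*11 = 85
Qs = 8 + 5*11 = 63
Shortage = Qd - Qs = 85 - 63 = 22

22


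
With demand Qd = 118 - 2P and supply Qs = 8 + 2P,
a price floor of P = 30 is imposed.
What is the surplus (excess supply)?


At P = 30:
Qd = 118 - 2*30 = 58
Qs = 8 + 2*30 = 68
Surplus = Qs - Qd = 68 - 58 = 10

10


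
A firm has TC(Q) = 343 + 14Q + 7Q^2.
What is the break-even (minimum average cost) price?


AC(Q) = 343/Q + 14 + 7Q
To minimize: dAC/dQ = -343/Q^2 + 7 = 0
Q^2 = 343/7 = 49
Q* = 7
Min AC = 343/7 + 14 + 7*7
Min AC = 49 + 14 + 49 = 112

112


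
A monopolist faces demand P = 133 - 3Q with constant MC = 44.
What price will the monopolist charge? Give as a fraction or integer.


MR = 133 - 6Q
Set MR = MC: 133 - 6Q = 44
Q* = 89/6
Substitute into demand:
P* = 133 - 3*89/6 = 177/2

177/2


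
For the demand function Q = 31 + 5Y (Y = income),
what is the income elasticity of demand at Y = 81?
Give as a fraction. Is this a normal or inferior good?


dQ/dY = 5
At Y = 81: Q = 31 + 5*81 = 436
Ey = (dQ/dY)(Y/Q) = 5 * 81 / 436 = 405/436
Since Ey > 0, this is a normal good.

405/436 (normal good)


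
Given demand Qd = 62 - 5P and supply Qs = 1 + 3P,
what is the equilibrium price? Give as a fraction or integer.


At equilibrium, Qd = Qs.
62 - 5P = 1 + 3P
62 - 1 = 5P + 3P
61 = 8P
P* = 61/8 = 61/8

61/8


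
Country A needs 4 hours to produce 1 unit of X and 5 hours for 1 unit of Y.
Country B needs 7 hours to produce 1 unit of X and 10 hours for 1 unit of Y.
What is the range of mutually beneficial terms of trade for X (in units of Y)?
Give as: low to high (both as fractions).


Opportunity cost of X for Country A = hours_X / hours_Y = 4/5 = 4/5 units of Y
Opportunity cost of X for Country B = hours_X / hours_Y = 7/10 = 7/10 units of Y
Terms of trade must be between the two opportunity costs.
Range: 7/10 to 4/5

7/10 to 4/5


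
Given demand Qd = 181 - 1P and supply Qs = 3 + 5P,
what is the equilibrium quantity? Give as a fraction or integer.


First find equilibrium price:
181 - 1P = 3 + 5P
P* = 178/6 = 89/3
Then substitute into demand:
Q* = 181 - 1 * 89/3 = 454/3

454/3


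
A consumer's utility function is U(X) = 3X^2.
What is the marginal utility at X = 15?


MU = dU/dX = 3*2*X^(2-1)
MU = 6*X^1
At X = 15:
MU = 6 * 15^1
MU = 6 * 15 = 90

90


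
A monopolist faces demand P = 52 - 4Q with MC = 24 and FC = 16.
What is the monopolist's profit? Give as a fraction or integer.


MR = MC: 52 - 8Q = 24
Q* = 7/2
P* = 52 - 4*7/2 = 38
Profit = (P* - MC)*Q* - FC
= (38 - 24)*7/2 - 16
= 14*7/2 - 16
= 49 - 16 = 33

33


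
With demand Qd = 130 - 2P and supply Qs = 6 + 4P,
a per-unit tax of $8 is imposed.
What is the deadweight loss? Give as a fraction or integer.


Pre-tax equilibrium quantity: Q* = 266/3
Post-tax equilibrium quantity: Q_tax = 78
Reduction in quantity: Q* - Q_tax = 32/3
DWL = (1/2) * tax * (Q* - Q_tax)
DWL = (1/2) * 8 * 32/3 = 128/3

128/3


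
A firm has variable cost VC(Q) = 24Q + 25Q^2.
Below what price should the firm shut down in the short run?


AVC(Q) = VC(Q)/Q = 24 + 25Q
AVC is increasing in Q, so minimum AVC is at Q -> 0+.
Min AVC = 24
The firm should shut down if P < 24.

24


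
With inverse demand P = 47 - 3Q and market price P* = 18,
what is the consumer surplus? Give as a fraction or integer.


Maximum willingness to pay (at Q=0): P_max = 47
Quantity demanded at P* = 18:
Q* = (47 - 18)/3 = 29/3
CS = (1/2) * Q* * (P_max - P*)
CS = (1/2) * 29/3 * (47 - 18)
CS = (1/2) * 29/3 * 29 = 841/6

841/6


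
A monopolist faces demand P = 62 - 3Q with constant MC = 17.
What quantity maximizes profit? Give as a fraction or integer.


TR = P*Q = (62 - 3Q)Q = 62Q - 3Q^2
MR = dTR/dQ = 62 - 6Q
Set MR = MC:
62 - 6Q = 17
45 = 6Q
Q* = 45/6 = 15/2

15/2


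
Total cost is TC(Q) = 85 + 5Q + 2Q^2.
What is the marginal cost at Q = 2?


MC = dTC/dQ = 5 + 2*2*Q
At Q = 2:
MC = 5 + 4*2
MC = 5 + 8 = 13

13


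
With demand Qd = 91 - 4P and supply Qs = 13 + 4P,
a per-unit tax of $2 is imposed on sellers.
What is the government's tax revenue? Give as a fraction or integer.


With tax on sellers, new supply: Qs' = 13 + 4(P - 2)
= 5 + 4P
New equilibrium quantity:
Q_new = 48
Tax revenue = tax * Q_new = 2 * 48 = 96

96


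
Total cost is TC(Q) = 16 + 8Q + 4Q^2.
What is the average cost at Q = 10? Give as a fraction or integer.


TC(10) = 16 + 8*10 + 4*10^2
TC(10) = 16 + 80 + 400 = 496
AC = TC/Q = 496/10 = 248/5

248/5


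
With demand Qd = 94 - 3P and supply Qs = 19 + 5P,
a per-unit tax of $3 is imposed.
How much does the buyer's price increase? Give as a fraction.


With a per-unit tax, the buyer's price increase depends on relative slopes.
Supply slope: d = 5, Demand slope: b = 3
Buyer's price increase = d * tax / (b + d)
= 5 * 3 / (3 + 5)
= 15 / 8 = 15/8

15/8


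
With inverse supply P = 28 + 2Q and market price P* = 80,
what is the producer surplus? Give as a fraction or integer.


Minimum supply price (at Q=0): P_min = 28
Quantity supplied at P* = 80:
Q* = (80 - 28)/2 = 26
PS = (1/2) * Q* * (P* - P_min)
PS = (1/2) * 26 * (80 - 28)
PS = (1/2) * 26 * 52 = 676

676


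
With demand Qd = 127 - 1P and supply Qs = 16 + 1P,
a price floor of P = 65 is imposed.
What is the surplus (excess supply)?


At P = 65:
Qd = 127 - 1*65 = 62
Qs = 16 + 1*65 = 81
Surplus = Qs - Qd = 81 - 62 = 19

19


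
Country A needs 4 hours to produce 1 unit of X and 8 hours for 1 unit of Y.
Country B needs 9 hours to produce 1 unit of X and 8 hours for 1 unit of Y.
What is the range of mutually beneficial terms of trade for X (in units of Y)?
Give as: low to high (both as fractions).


Opportunity cost of X for Country A = hours_X / hours_Y = 4/8 = 1/2 units of Y
Opportunity cost of X for Country B = hours_X / hours_Y = 9/8 = 9/8 units of Y
Terms of trade must be between the two opportunity costs.
Range: 1/2 to 9/8

1/2 to 9/8


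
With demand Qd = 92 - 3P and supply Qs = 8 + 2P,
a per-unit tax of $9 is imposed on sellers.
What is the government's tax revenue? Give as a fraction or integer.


With tax on sellers, new supply: Qs' = 8 + 2(P - 9)
= 2P - 10
New equilibrium quantity:
Q_new = 154/5
Tax revenue = tax * Q_new = 9 * 154/5 = 1386/5

1386/5


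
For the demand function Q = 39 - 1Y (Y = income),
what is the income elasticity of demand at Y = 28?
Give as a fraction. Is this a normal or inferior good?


dQ/dY = -1
At Y = 28: Q = 39 - 1*28 = 11
Ey = (dQ/dY)(Y/Q) = -1 * 28 / 11 = -28/11
Since Ey < 0, this is a inferior good.

-28/11 (inferior good)


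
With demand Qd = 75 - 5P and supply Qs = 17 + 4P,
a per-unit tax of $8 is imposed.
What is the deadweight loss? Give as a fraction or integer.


Pre-tax equilibrium quantity: Q* = 385/9
Post-tax equilibrium quantity: Q_tax = 25
Reduction in quantity: Q* - Q_tax = 160/9
DWL = (1/2) * tax * (Q* - Q_tax)
DWL = (1/2) * 8 * 160/9 = 640/9

640/9


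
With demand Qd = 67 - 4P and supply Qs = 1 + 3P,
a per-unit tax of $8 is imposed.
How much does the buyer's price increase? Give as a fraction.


With a per-unit tax, the buyer's price increase depends on relative slopes.
Supply slope: d = 3, Demand slope: b = 4
Buyer's price increase = d * tax / (b + d)
= 3 * 8 / (4 + 3)
= 24 / 7 = 24/7

24/7


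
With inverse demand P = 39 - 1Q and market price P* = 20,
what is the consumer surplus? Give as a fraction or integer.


Maximum willingness to pay (at Q=0): P_max = 39
Quantity demanded at P* = 20:
Q* = (39 - 20)/1 = 19
CS = (1/2) * Q* * (P_max - P*)
CS = (1/2) * 19 * (39 - 20)
CS = (1/2) * 19 * 19 = 361/2

361/2


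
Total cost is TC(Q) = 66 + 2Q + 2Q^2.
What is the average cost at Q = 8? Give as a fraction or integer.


TC(8) = 66 + 2*8 + 2*8^2
TC(8) = 66 + 16 + 128 = 210
AC = TC/Q = 210/8 = 105/4

105/4


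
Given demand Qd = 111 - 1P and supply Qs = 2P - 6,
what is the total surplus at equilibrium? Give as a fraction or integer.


Find equilibrium: 111 - 1P = 2P - 6
111 + 6 = 3P
P* = 117/3 = 39
Q* = 2*39 - 6 = 72
Inverse demand: P = 111 - Q/1, so P_max = 111
Inverse supply: P = 3 + Q/2, so P_min = 3
CS = (1/2) * 72 * (111 - 39) = 2592
PS = (1/2) * 72 * (39 - 3) = 1296
TS = CS + PS = 2592 + 1296 = 3888

3888


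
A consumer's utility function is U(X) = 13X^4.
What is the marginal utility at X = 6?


MU = dU/dX = 13*4*X^(4-1)
MU = 52*X^3
At X = 6:
MU = 52 * 6^3
MU = 52 * 216 = 11232

11232


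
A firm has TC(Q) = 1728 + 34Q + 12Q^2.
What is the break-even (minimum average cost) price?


AC(Q) = 1728/Q + 34 + 12Q
To minimize: dAC/dQ = -1728/Q^2 + 12 = 0
Q^2 = 1728/12 = 144
Q* = 12
Min AC = 1728/12 + 34 + 12*12
Min AC = 144 + 34 + 144 = 322

322


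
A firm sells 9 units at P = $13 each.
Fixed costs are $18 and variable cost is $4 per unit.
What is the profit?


Total Revenue = P * Q = 13 * 9 = $117
Total Cost = FC + VC*Q = 18 + 4*9 = $54
Profit = TR - TC = 117 - 54 = $63

$63


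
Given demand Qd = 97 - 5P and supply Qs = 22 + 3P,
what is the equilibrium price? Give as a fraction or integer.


At equilibrium, Qd = Qs.
97 - 5P = 22 + 3P
97 - 22 = 5P + 3P
75 = 8P
P* = 75/8 = 75/8

75/8


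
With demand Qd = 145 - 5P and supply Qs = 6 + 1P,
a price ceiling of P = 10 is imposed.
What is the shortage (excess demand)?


At P = 10:
Qd = 145 - 5*10 = 95
Qs = 6 + 1*10 = 16
Shortage = Qd - Qs = 95 - 16 = 79

79


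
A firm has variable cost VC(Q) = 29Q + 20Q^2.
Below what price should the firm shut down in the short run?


AVC(Q) = VC(Q)/Q = 29 + 20Q
AVC is increasing in Q, so minimum AVC is at Q -> 0+.
Min AVC = 29
The firm should shut down if P < 29.

29


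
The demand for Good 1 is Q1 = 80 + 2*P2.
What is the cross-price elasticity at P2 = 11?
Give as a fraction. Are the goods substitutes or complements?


dQ1/dP2 = 2
At P2 = 11: Q1 = 80 + 2*11 = 102
Exy = (dQ1/dP2)(P2/Q1) = 2 * 11 / 102 = 11/51
Since Exy > 0, the goods are substitutes.

11/51 (substitutes)


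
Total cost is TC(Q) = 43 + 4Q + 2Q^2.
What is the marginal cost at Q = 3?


MC = dTC/dQ = 4 + 2*2*Q
At Q = 3:
MC = 4 + 4*3
MC = 4 + 12 = 16

16


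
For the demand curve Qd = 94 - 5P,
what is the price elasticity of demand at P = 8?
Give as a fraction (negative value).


dQ/dP = -5
At P = 8: Q = 94 - 5*8 = 54
E = (dQ/dP)(P/Q) = (-5)(8/54) = -20/27

-20/27


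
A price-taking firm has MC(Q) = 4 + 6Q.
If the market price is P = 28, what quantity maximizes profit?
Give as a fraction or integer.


In perfect competition, profit is maximized where P = MC.
28 = 4 + 6Q
24 = 6Q
Q* = 24/6 = 4

4


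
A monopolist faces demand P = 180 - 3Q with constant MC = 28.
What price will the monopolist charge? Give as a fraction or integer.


MR = 180 - 6Q
Set MR = MC: 180 - 6Q = 28
Q* = 76/3
Substitute into demand:
P* = 180 - 3*76/3 = 104

104


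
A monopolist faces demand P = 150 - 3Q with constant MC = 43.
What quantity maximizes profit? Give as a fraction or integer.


TR = P*Q = (150 - 3Q)Q = 150Q - 3Q^2
MR = dTR/dQ = 150 - 6Q
Set MR = MC:
150 - 6Q = 43
107 = 6Q
Q* = 107/6 = 107/6

107/6


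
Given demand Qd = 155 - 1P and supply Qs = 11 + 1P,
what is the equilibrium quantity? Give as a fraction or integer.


First find equilibrium price:
155 - 1P = 11 + 1P
P* = 144/2 = 72
Then substitute into demand:
Q* = 155 - 1 * 72 = 83

83


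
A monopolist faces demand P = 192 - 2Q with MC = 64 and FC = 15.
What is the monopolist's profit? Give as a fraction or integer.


MR = MC: 192 - 4Q = 64
Q* = 32
P* = 192 - 2*32 = 128
Profit = (P* - MC)*Q* - FC
= (128 - 64)*32 - 15
= 64*32 - 15
= 2048 - 15 = 2033

2033


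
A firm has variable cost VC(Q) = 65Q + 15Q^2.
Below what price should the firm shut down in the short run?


AVC(Q) = VC(Q)/Q = 65 + 15Q
AVC is increasing in Q, so minimum AVC is at Q -> 0+.
Min AVC = 65
The firm should shut down if P < 65.

65


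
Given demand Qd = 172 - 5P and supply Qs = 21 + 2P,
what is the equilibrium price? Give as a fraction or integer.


At equilibrium, Qd = Qs.
172 - 5P = 21 + 2P
172 - 21 = 5P + 2P
151 = 7P
P* = 151/7 = 151/7

151/7


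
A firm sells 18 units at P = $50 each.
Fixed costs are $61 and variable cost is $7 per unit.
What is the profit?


Total Revenue = P * Q = 50 * 18 = $900
Total Cost = FC + VC*Q = 61 + 7*18 = $187
Profit = TR - TC = 900 - 187 = $713

$713


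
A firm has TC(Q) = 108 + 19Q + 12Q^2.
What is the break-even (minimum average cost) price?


AC(Q) = 108/Q + 19 + 12Q
To minimize: dAC/dQ = -108/Q^2 + 12 = 0
Q^2 = 108/12 = 9
Q* = 3
Min AC = 108/3 + 19 + 12*3
Min AC = 36 + 19 + 36 = 91

91


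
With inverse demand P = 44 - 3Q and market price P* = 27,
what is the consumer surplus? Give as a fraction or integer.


Maximum willingness to pay (at Q=0): P_max = 44
Quantity demanded at P* = 27:
Q* = (44 - 27)/3 = 17/3
CS = (1/2) * Q* * (P_max - P*)
CS = (1/2) * 17/3 * (44 - 27)
CS = (1/2) * 17/3 * 17 = 289/6

289/6


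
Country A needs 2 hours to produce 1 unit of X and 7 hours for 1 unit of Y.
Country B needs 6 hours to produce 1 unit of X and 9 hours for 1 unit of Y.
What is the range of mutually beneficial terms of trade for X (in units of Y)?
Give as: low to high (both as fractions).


Opportunity cost of X for Country A = hours_X / hours_Y = 2/7 = 2/7 units of Y
Opportunity cost of X for Country B = hours_X / hours_Y = 6/9 = 2/3 units of Y
Terms of trade must be between the two opportunity costs.
Range: 2/7 to 2/3

2/7 to 2/3


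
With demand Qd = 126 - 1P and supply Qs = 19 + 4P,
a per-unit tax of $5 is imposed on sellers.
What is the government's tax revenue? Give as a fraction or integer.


With tax on sellers, new supply: Qs' = 19 + 4(P - 5)
= 4P - 1
New equilibrium quantity:
Q_new = 503/5
Tax revenue = tax * Q_new = 5 * 503/5 = 503

503


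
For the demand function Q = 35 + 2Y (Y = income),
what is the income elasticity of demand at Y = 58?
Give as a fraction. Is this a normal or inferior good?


dQ/dY = 2
At Y = 58: Q = 35 + 2*58 = 151
Ey = (dQ/dY)(Y/Q) = 2 * 58 / 151 = 116/151
Since Ey > 0, this is a normal good.

116/151 (normal good)


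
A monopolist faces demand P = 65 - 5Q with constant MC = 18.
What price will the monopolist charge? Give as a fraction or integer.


MR = 65 - 10Q
Set MR = MC: 65 - 10Q = 18
Q* = 47/10
Substitute into demand:
P* = 65 - 5*47/10 = 83/2

83/2


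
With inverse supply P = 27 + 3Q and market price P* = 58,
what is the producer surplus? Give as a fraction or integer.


Minimum supply price (at Q=0): P_min = 27
Quantity supplied at P* = 58:
Q* = (58 - 27)/3 = 31/3
PS = (1/2) * Q* * (P* - P_min)
PS = (1/2) * 31/3 * (58 - 27)
PS = (1/2) * 31/3 * 31 = 961/6

961/6


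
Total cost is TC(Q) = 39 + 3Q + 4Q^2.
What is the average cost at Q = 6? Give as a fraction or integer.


TC(6) = 39 + 3*6 + 4*6^2
TC(6) = 39 + 18 + 144 = 201
AC = TC/Q = 201/6 = 67/2

67/2


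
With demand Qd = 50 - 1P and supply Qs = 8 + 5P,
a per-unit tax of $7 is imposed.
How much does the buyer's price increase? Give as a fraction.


With a per-unit tax, the buyer's price increase depends on relative slopes.
Supply slope: d = 5, Demand slope: b = 1
Buyer's price increase = d * tax / (b + d)
= 5 * 7 / (1 + 5)
= 35 / 6 = 35/6

35/6


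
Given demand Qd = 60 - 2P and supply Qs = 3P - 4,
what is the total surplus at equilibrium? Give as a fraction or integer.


Find equilibrium: 60 - 2P = 3P - 4
60 + 4 = 5P
P* = 64/5 = 64/5
Q* = 3*64/5 - 4 = 172/5
Inverse demand: P = 30 - Q/2, so P_max = 30
Inverse supply: P = 4/3 + Q/3, so P_min = 4/3
CS = (1/2) * 172/5 * (30 - 64/5) = 7396/25
PS = (1/2) * 172/5 * (64/5 - 4/3) = 14792/75
TS = CS + PS = 7396/25 + 14792/75 = 7396/15

7396/15


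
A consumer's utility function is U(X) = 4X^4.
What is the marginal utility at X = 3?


MU = dU/dX = 4*4*X^(4-1)
MU = 16*X^3
At X = 3:
MU = 16 * 3^3
MU = 16 * 27 = 432

432


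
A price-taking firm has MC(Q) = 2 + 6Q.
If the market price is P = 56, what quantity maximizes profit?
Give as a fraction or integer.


In perfect competition, profit is maximized where P = MC.
56 = 2 + 6Q
54 = 6Q
Q* = 54/6 = 9

9


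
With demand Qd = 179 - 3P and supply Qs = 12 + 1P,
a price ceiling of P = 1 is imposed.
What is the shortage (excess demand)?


At P = 1:
Qd = 179 - 3*1 = 176
Qs = 12 + 1*1 = 13
Shortage = Qd - Qs = 176 - 13 = 163

163


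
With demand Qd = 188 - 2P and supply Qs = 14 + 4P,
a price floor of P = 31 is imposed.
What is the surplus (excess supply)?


At P = 31:
Qd = 188 - 2*31 = 126
Qs = 14 + 4*31 = 138
Surplus = Qs - Qd = 138 - 126 = 12

12


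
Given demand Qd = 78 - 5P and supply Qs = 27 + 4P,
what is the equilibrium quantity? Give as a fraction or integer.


First find equilibrium price:
78 - 5P = 27 + 4P
P* = 51/9 = 17/3
Then substitute into demand:
Q* = 78 - 5 * 17/3 = 149/3

149/3


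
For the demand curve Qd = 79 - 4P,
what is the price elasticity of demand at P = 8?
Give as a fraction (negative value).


dQ/dP = -4
At P = 8: Q = 79 - 4*8 = 47
E = (dQ/dP)(P/Q) = (-4)(8/47) = -32/47

-32/47


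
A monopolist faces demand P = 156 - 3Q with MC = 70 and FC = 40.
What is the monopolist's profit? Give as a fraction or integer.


MR = MC: 156 - 6Q = 70
Q* = 43/3
P* = 156 - 3*43/3 = 113
Profit = (P* - MC)*Q* - FC
= (113 - 70)*43/3 - 40
= 43*43/3 - 40
= 1849/3 - 40 = 1729/3

1729/3


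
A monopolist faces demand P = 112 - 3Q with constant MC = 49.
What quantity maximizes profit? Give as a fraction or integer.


TR = P*Q = (112 - 3Q)Q = 112Q - 3Q^2
MR = dTR/dQ = 112 - 6Q
Set MR = MC:
112 - 6Q = 49
63 = 6Q
Q* = 63/6 = 21/2

21/2


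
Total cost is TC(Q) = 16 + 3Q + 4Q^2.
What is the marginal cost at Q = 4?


MC = dTC/dQ = 3 + 2*4*Q
At Q = 4:
MC = 3 + 8*4
MC = 3 + 32 = 35

35


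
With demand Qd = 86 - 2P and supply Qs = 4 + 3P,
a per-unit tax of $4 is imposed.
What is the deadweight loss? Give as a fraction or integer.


Pre-tax equilibrium quantity: Q* = 266/5
Post-tax equilibrium quantity: Q_tax = 242/5
Reduction in quantity: Q* - Q_tax = 24/5
DWL = (1/2) * tax * (Q* - Q_tax)
DWL = (1/2) * 4 * 24/5 = 48/5

48/5


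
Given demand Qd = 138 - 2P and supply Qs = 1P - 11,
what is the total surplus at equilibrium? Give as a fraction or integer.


Find equilibrium: 138 - 2P = 1P - 11
138 + 11 = 3P
P* = 149/3 = 149/3
Q* = 1*149/3 - 11 = 116/3
Inverse demand: P = 69 - Q/2, so P_max = 69
Inverse supply: P = 11 + Q/1, so P_min = 11
CS = (1/2) * 116/3 * (69 - 149/3) = 3364/9
PS = (1/2) * 116/3 * (149/3 - 11) = 6728/9
TS = CS + PS = 3364/9 + 6728/9 = 3364/3

3364/3


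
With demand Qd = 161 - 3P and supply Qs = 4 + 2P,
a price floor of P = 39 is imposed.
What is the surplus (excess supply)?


At P = 39:
Qd = 161 - 3*39 = 44
Qs = 4 + 2*39 = 82
Surplus = Qs - Qd = 82 - 44 = 38

38


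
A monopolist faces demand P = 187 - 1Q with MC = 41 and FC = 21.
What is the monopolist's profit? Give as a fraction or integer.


MR = MC: 187 - 2Q = 41
Q* = 73
P* = 187 - 1*73 = 114
Profit = (P* - MC)*Q* - FC
= (114 - 41)*73 - 21
= 73*73 - 21
= 5329 - 21 = 5308

5308


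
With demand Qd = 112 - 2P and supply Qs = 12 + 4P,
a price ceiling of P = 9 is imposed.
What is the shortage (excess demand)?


At P = 9:
Qd = 112 - 2*9 = 94
Qs = 12 + 4*9 = 48
Shortage = Qd - Qs = 94 - 48 = 46

46


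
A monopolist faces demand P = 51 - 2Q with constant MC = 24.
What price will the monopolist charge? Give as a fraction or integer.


MR = 51 - 4Q
Set MR = MC: 51 - 4Q = 24
Q* = 27/4
Substitute into demand:
P* = 51 - 2*27/4 = 75/2

75/2


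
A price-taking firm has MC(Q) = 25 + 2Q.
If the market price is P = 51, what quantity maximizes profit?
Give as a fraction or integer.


In perfect competition, profit is maximized where P = MC.
51 = 25 + 2Q
26 = 2Q
Q* = 26/2 = 13

13


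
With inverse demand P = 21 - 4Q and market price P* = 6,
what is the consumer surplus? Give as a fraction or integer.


Maximum willingness to pay (at Q=0): P_max = 21
Quantity demanded at P* = 6:
Q* = (21 - 6)/4 = 15/4
CS = (1/2) * Q* * (P_max - P*)
CS = (1/2) * 15/4 * (21 - 6)
CS = (1/2) * 15/4 * 15 = 225/8

225/8


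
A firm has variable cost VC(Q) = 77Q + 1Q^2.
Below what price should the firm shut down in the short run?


AVC(Q) = VC(Q)/Q = 77 + 1Q
AVC is increasing in Q, so minimum AVC is at Q -> 0+.
Min AVC = 77
The firm should shut down if P < 77.

77


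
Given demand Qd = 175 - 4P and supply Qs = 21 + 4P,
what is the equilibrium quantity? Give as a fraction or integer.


First find equilibrium price:
175 - 4P = 21 + 4P
P* = 154/8 = 77/4
Then substitute into demand:
Q* = 175 - 4 * 77/4 = 98

98


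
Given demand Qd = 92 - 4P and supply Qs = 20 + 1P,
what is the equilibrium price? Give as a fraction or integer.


At equilibrium, Qd = Qs.
92 - 4P = 20 + 1P
92 - 20 = 4P + 1P
72 = 5P
P* = 72/5 = 72/5

72/5


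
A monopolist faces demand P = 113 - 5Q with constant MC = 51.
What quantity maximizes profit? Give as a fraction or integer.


TR = P*Q = (113 - 5Q)Q = 113Q - 5Q^2
MR = dTR/dQ = 113 - 10Q
Set MR = MC:
113 - 10Q = 51
62 = 10Q
Q* = 62/10 = 31/5

31/5


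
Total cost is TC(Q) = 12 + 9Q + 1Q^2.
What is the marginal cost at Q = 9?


MC = dTC/dQ = 9 + 2*1*Q
At Q = 9:
MC = 9 + 2*9
MC = 9 + 18 = 27

27


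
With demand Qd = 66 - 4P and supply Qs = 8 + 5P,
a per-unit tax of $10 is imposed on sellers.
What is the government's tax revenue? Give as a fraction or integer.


With tax on sellers, new supply: Qs' = 8 + 5(P - 10)
= 5P - 42
New equilibrium quantity:
Q_new = 18
Tax revenue = tax * Q_new = 10 * 18 = 180

180


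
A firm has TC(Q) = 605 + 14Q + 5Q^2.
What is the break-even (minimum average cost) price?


AC(Q) = 605/Q + 14 + 5Q
To minimize: dAC/dQ = -605/Q^2 + 5 = 0
Q^2 = 605/5 = 121
Q* = 11
Min AC = 605/11 + 14 + 5*11
Min AC = 55 + 14 + 55 = 124

124


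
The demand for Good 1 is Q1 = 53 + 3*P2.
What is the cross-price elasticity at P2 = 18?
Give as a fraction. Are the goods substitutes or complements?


dQ1/dP2 = 3
At P2 = 18: Q1 = 53 + 3*18 = 107
Exy = (dQ1/dP2)(P2/Q1) = 3 * 18 / 107 = 54/107
Since Exy > 0, the goods are substitutes.

54/107 (substitutes)


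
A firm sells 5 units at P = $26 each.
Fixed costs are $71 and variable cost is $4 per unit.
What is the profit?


Total Revenue = P * Q = 26 * 5 = $130
Total Cost = FC + VC*Q = 71 + 4*5 = $91
Profit = TR - TC = 130 - 91 = $39

$39


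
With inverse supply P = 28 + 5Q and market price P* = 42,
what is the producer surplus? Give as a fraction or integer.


Minimum supply price (at Q=0): P_min = 28
Quantity supplied at P* = 42:
Q* = (42 - 28)/5 = 14/5
PS = (1/2) * Q* * (P* - P_min)
PS = (1/2) * 14/5 * (42 - 28)
PS = (1/2) * 14/5 * 14 = 98/5

98/5


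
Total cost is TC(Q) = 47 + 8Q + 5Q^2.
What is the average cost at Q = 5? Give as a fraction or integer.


TC(5) = 47 + 8*5 + 5*5^2
TC(5) = 47 + 40 + 125 = 212
AC = TC/Q = 212/5 = 212/5

212/5


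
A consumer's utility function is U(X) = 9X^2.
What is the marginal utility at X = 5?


MU = dU/dX = 9*2*X^(2-1)
MU = 18*X^1
At X = 5:
MU = 18 * 5^1
MU = 18 * 5 = 90

90


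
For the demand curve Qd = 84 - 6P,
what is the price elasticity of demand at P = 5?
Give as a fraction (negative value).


dQ/dP = -6
At P = 5: Q = 84 - 6*5 = 54
E = (dQ/dP)(P/Q) = (-6)(5/54) = -5/9

-5/9


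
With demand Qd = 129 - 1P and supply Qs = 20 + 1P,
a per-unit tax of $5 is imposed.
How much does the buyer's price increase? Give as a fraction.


With a per-unit tax, the buyer's price increase depends on relative slopes.
Supply slope: d = 1, Demand slope: b = 1
Buyer's price increase = d * tax / (b + d)
= 1 * 5 / (1 + 1)
= 5 / 2 = 5/2

5/2


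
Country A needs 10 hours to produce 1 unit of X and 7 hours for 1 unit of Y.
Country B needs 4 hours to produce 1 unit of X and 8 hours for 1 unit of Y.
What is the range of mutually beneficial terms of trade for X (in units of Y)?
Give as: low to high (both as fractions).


Opportunity cost of X for Country A = hours_X / hours_Y = 10/7 = 10/7 units of Y
Opportunity cost of X for Country B = hours_X / hours_Y = 4/8 = 1/2 units of Y
Terms of trade must be between the two opportunity costs.
Range: 1/2 to 10/7

1/2 to 10/7


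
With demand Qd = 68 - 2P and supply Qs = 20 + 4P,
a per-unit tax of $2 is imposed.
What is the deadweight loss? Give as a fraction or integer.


Pre-tax equilibrium quantity: Q* = 52
Post-tax equilibrium quantity: Q_tax = 148/3
Reduction in quantity: Q* - Q_tax = 8/3
DWL = (1/2) * tax * (Q* - Q_tax)
DWL = (1/2) * 2 * 8/3 = 8/3

8/3


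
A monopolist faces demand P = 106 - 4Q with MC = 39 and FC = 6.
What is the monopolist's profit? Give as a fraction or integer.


MR = MC: 106 - 8Q = 39
Q* = 67/8
P* = 106 - 4*67/8 = 145/2
Profit = (P* - MC)*Q* - FC
= (145/2 - 39)*67/8 - 6
= 67/2*67/8 - 6
= 4489/16 - 6 = 4393/16

4393/16


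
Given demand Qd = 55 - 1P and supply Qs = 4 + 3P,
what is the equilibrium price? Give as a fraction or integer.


At equilibrium, Qd = Qs.
55 - 1P = 4 + 3P
55 - 4 = 1P + 3P
51 = 4P
P* = 51/4 = 51/4

51/4


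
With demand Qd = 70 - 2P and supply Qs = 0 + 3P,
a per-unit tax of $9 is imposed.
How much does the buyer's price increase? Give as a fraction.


With a per-unit tax, the buyer's price increase depends on relative slopes.
Supply slope: d = 3, Demand slope: b = 2
Buyer's price increase = d * tax / (b + d)
= 3 * 9 / (2 + 3)
= 27 / 5 = 27/5

27/5


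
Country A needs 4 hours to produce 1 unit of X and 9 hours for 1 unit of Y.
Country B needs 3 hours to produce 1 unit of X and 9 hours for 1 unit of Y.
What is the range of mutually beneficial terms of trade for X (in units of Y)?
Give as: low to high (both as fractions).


Opportunity cost of X for Country A = hours_X / hours_Y = 4/9 = 4/9 units of Y
Opportunity cost of X for Country B = hours_X / hours_Y = 3/9 = 1/3 units of Y
Terms of trade must be between the two opportunity costs.
Range: 1/3 to 4/9

1/3 to 4/9


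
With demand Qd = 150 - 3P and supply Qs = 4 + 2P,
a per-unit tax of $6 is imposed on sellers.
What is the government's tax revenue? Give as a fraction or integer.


With tax on sellers, new supply: Qs' = 4 + 2(P - 6)
= 2P - 8
New equilibrium quantity:
Q_new = 276/5
Tax revenue = tax * Q_new = 6 * 276/5 = 1656/5

1656/5


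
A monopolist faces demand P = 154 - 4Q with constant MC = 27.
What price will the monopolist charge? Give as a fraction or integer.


MR = 154 - 8Q
Set MR = MC: 154 - 8Q = 27
Q* = 127/8
Substitute into demand:
P* = 154 - 4*127/8 = 181/2

181/2


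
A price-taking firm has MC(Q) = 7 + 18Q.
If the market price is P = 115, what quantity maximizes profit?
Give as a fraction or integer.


In perfect competition, profit is maximized where P = MC.
115 = 7 + 18Q
108 = 18Q
Q* = 108/18 = 6

6


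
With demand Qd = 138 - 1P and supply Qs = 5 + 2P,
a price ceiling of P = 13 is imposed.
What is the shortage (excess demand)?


At P = 13:
Qd = 138 - 1*13 = 125
Qs = 5 + 2*13 = 31
Shortage = Qd - Qs = 125 - 31 = 94

94


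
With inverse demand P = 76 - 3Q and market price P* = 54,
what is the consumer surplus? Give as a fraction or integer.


Maximum willingness to pay (at Q=0): P_max = 76
Quantity demanded at P* = 54:
Q* = (76 - 54)/3 = 22/3
CS = (1/2) * Q* * (P_max - P*)
CS = (1/2) * 22/3 * (76 - 54)
CS = (1/2) * 22/3 * 22 = 242/3

242/3


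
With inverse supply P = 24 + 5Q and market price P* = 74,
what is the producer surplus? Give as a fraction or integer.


Minimum supply price (at Q=0): P_min = 24
Quantity supplied at P* = 74:
Q* = (74 - 24)/5 = 10
PS = (1/2) * Q* * (P* - P_min)
PS = (1/2) * 10 * (74 - 24)
PS = (1/2) * 10 * 50 = 250

250


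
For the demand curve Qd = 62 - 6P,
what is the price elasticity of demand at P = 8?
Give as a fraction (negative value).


dQ/dP = -6
At P = 8: Q = 62 - 6*8 = 14
E = (dQ/dP)(P/Q) = (-6)(8/14) = -24/7

-24/7


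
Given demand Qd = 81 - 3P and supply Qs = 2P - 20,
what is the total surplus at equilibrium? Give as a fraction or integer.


Find equilibrium: 81 - 3P = 2P - 20
81 + 20 = 5P
P* = 101/5 = 101/5
Q* = 2*101/5 - 20 = 102/5
Inverse demand: P = 27 - Q/3, so P_max = 27
Inverse supply: P = 10 + Q/2, so P_min = 10
CS = (1/2) * 102/5 * (27 - 101/5) = 1734/25
PS = (1/2) * 102/5 * (101/5 - 10) = 2601/25
TS = CS + PS = 1734/25 + 2601/25 = 867/5

867/5


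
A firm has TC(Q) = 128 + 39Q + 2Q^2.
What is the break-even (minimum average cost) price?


AC(Q) = 128/Q + 39 + 2Q
To minimize: dAC/dQ = -128/Q^2 + 2 = 0
Q^2 = 128/2 = 64
Q* = 8
Min AC = 128/8 + 39 + 2*8
Min AC = 16 + 39 + 16 = 71

71


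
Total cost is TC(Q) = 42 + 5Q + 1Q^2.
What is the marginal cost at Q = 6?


MC = dTC/dQ = 5 + 2*1*Q
At Q = 6:
MC = 5 + 2*6
MC = 5 + 12 = 17

17


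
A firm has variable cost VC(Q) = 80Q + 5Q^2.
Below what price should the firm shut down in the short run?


AVC(Q) = VC(Q)/Q = 80 + 5Q
AVC is increasing in Q, so minimum AVC is at Q -> 0+.
Min AVC = 80
The firm should shut down if P < 80.

80


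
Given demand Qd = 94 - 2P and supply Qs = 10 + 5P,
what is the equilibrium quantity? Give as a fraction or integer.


First find equilibrium price:
94 - 2P = 10 + 5P
P* = 84/7 = 12
Then substitute into demand:
Q* = 94 - 2 * 12 = 70

70


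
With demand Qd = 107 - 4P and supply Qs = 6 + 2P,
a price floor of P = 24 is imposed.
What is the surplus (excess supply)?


At P = 24:
Qd = 107 - 4*24 = 11
Qs = 6 + 2*24 = 54
Surplus = Qs - Qd = 54 - 11 = 43

43


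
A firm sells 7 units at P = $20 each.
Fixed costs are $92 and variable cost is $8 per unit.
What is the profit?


Total Revenue = P * Q = 20 * 7 = $140
Total Cost = FC + VC*Q = 92 + 8*7 = $148
Profit = TR - TC = 140 - 148 = $-8

$-8


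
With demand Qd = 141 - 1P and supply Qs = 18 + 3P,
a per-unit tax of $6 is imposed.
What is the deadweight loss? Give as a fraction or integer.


Pre-tax equilibrium quantity: Q* = 441/4
Post-tax equilibrium quantity: Q_tax = 423/4
Reduction in quantity: Q* - Q_tax = 9/2
DWL = (1/2) * tax * (Q* - Q_tax)
DWL = (1/2) * 6 * 9/2 = 27/2

27/2


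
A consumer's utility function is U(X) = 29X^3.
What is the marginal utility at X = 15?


MU = dU/dX = 29*3*X^(3-1)
MU = 87*X^2
At X = 15:
MU = 87 * 15^2
MU = 87 * 225 = 19575

19575


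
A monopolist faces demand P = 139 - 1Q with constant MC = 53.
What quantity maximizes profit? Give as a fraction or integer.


TR = P*Q = (139 - 1Q)Q = 139Q - 1Q^2
MR = dTR/dQ = 139 - 2Q
Set MR = MC:
139 - 2Q = 53
86 = 2Q
Q* = 86/2 = 43

43


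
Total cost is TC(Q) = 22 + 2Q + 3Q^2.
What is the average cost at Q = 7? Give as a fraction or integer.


TC(7) = 22 + 2*7 + 3*7^2
TC(7) = 22 + 14 + 147 = 183
AC = TC/Q = 183/7 = 183/7

183/7


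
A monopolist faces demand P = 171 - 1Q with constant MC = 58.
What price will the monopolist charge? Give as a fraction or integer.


MR = 171 - 2Q
Set MR = MC: 171 - 2Q = 58
Q* = 113/2
Substitute into demand:
P* = 171 - 1*113/2 = 229/2

229/2


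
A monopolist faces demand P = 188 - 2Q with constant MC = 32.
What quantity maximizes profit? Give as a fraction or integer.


TR = P*Q = (188 - 2Q)Q = 188Q - 2Q^2
MR = dTR/dQ = 188 - 4Q
Set MR = MC:
188 - 4Q = 32
156 = 4Q
Q* = 156/4 = 39

39


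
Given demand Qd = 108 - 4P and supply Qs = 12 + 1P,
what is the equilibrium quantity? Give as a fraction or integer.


First find equilibrium price:
108 - 4P = 12 + 1P
P* = 96/5 = 96/5
Then substitute into demand:
Q* = 108 - 4 * 96/5 = 156/5

156/5


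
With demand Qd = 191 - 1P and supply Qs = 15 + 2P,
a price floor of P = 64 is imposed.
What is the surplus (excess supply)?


At P = 64:
Qd = 191 - 1*64 = 127
Qs = 15 + 2*64 = 143
Surplus = Qs - Qd = 143 - 127 = 16

16


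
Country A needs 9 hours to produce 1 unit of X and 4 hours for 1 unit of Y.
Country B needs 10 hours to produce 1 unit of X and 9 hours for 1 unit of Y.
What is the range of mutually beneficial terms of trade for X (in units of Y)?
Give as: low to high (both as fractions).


Opportunity cost of X for Country A = hours_X / hours_Y = 9/4 = 9/4 units of Y
Opportunity cost of X for Country B = hours_X / hours_Y = 10/9 = 10/9 units of Y
Terms of trade must be between the two opportunity costs.
Range: 10/9 to 9/4

10/9 to 9/4


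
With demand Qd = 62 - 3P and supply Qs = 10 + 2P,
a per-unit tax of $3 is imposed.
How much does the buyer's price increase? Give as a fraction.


With a per-unit tax, the buyer's price increase depends on relative slopes.
Supply slope: d = 2, Demand slope: b = 3
Buyer's price increase = d * tax / (b + d)
= 2 * 3 / (3 + 2)
= 6 / 5 = 6/5

6/5


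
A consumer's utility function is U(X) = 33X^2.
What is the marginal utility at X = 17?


MU = dU/dX = 33*2*X^(2-1)
MU = 66*X^1
At X = 17:
MU = 66 * 17^1
MU = 66 * 17 = 1122

1122


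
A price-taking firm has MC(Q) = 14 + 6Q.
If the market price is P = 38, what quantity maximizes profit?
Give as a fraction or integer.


In perfect competition, profit is maximized where P = MC.
38 = 14 + 6Q
24 = 6Q
Q* = 24/6 = 4

4


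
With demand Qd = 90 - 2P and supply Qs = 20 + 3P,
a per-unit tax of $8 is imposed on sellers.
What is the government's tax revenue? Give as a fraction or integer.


With tax on sellers, new supply: Qs' = 20 + 3(P - 8)
= 3P - 4
New equilibrium quantity:
Q_new = 262/5
Tax revenue = tax * Q_new = 8 * 262/5 = 2096/5

2096/5


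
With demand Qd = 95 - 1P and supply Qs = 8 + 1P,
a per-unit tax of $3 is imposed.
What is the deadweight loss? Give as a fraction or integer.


Pre-tax equilibrium quantity: Q* = 103/2
Post-tax equilibrium quantity: Q_tax = 50
Reduction in quantity: Q* - Q_tax = 3/2
DWL = (1/2) * tax * (Q* - Q_tax)
DWL = (1/2) * 3 * 3/2 = 9/4

9/4


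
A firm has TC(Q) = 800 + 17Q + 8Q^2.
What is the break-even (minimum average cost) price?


AC(Q) = 800/Q + 17 + 8Q
To minimize: dAC/dQ = -800/Q^2 + 8 = 0
Q^2 = 800/8 = 100
Q* = 10
Min AC = 800/10 + 17 + 8*10
Min AC = 80 + 17 + 80 = 177

177
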